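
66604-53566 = 13038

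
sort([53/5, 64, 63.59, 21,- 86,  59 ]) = [-86, 53/5,21,  59, 63.59, 64] 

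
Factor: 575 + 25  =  2^3*3^1*5^2 =600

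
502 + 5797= 6299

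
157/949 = 157/949 = 0.17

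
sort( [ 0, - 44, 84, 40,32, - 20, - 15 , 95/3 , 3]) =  [ - 44,-20 , -15, 0,  3, 95/3,32 , 40, 84] 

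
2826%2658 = 168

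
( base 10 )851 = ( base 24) 1BB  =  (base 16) 353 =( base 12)5ab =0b1101010011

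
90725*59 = 5352775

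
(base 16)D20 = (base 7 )12540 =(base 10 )3360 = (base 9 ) 4543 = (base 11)2585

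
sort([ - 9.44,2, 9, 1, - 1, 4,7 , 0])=[ - 9.44, - 1,0, 1,2,4,7,  9] 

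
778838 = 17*45814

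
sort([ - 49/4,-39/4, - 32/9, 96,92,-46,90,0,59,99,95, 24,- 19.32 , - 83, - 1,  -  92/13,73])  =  [ - 83, - 46, -19.32,-49/4, - 39/4 , - 92/13, - 32/9,-1,0 , 24,59, 73 , 90,92,95,96,99]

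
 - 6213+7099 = 886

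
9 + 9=18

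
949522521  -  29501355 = 920021166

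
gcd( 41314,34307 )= 91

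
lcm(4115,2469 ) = 12345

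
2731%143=14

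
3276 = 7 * 468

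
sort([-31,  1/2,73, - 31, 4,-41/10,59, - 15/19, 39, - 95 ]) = [ - 95, - 31,-31,-41/10, - 15/19, 1/2,4, 39, 59, 73]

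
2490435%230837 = 182065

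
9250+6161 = 15411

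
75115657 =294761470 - 219645813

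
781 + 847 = 1628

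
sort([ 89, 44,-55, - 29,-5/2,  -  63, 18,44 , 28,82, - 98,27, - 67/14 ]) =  [ -98,-63,-55,  -  29, - 67/14, -5/2,18,27, 28, 44 , 44,82 , 89] 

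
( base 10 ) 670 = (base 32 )ku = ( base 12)47a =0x29E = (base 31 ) LJ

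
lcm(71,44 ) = 3124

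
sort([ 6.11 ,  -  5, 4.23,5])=[ - 5, 4.23,5, 6.11]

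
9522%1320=282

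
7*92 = 644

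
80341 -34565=45776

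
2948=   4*737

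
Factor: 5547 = 3^1 *43^2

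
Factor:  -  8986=  -  2^1*4493^1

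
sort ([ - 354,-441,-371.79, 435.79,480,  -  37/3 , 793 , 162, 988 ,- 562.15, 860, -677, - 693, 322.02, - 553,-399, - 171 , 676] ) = [ - 693, -677, - 562.15,  -  553, - 441,-399,-371.79,-354,-171, - 37/3, 162, 322.02, 435.79, 480,676, 793, 860, 988]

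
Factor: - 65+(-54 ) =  - 7^1*17^1 =- 119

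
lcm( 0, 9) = 0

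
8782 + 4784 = 13566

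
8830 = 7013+1817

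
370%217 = 153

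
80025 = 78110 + 1915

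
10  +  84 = 94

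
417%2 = 1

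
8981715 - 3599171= 5382544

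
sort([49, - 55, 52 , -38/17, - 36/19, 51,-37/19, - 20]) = [-55,-20, - 38/17, -37/19, - 36/19,  49,  51,52] 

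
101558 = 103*986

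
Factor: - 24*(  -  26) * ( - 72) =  - 44928=- 2^7*3^3 * 13^1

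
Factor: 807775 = 5^2*79^1*409^1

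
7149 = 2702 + 4447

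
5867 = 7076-1209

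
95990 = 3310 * 29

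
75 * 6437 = 482775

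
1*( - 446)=-446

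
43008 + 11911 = 54919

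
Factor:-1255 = -5^1*251^1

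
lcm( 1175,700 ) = 32900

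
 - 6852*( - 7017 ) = 48080484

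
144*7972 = 1147968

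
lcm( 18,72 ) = 72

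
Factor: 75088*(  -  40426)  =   - 3035507488 = - 2^5 *13^1*17^1*19^2 * 29^1* 41^1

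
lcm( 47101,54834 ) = 3673878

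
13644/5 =2728 + 4/5 = 2728.80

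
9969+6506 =16475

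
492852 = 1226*402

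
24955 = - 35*(-713 ) 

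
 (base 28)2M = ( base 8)116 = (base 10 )78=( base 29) 2k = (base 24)36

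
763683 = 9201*83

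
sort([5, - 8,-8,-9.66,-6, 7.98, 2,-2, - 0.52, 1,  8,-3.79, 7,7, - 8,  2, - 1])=[ - 9.66, - 8,  -  8, - 8, - 6, - 3.79, - 2  , - 1, - 0.52, 1, 2, 2, 5, 7,7 , 7.98,  8 ] 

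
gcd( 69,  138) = 69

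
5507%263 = 247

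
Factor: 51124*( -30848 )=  - 2^9* 241^1*12781^1= - 1577073152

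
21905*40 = 876200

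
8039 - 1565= 6474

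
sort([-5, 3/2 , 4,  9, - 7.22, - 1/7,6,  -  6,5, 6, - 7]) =[  -  7.22, - 7, - 6,-5, -1/7, 3/2,4, 5, 6,6,9 ]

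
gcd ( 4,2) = 2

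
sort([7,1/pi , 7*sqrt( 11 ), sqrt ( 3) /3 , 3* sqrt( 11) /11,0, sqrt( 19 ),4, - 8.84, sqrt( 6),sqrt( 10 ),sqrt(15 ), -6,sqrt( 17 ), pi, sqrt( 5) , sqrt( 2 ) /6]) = [ - 8.84, - 6,0,sqrt( 2 )/6, 1/pi,sqrt ( 3) /3 , 3*sqrt(11) /11,sqrt ( 5 ) , sqrt( 6 ), pi, sqrt( 10 ), sqrt(15),4, sqrt(17) , sqrt (19 ), 7,7 * sqrt( 11 ) ] 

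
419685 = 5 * 83937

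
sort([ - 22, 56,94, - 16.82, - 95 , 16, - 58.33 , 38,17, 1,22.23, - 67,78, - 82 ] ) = [ - 95, - 82, - 67 , - 58.33, - 22, - 16.82,1 , 16,17,22.23,38,56,78,94 ]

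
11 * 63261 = 695871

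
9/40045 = 9/40045 = 0.00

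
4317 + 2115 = 6432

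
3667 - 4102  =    -  435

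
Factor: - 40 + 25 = -3^1*5^1=- 15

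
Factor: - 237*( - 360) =85320 = 2^3*3^3*5^1*79^1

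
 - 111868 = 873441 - 985309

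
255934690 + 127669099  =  383603789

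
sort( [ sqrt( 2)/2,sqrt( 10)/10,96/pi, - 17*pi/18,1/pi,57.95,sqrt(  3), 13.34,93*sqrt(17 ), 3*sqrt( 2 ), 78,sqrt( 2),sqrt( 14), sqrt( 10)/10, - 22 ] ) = [ - 22, - 17*pi/18, sqrt( 10)/10,sqrt( 10)/10 , 1/pi,sqrt(2 )/2,sqrt(2),sqrt(3 ), sqrt( 14),3*sqrt (2 ), 13.34 , 96/pi , 57.95,78,93*sqrt( 17)]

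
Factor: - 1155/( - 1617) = 5^1*7^(-1) = 5/7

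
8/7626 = 4/3813 = 0.00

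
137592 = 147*936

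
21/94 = 21/94= 0.22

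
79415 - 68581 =10834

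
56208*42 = 2360736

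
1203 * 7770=9347310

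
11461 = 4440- -7021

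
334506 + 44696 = 379202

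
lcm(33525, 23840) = 1072800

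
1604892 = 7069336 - 5464444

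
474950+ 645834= 1120784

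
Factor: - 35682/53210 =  - 3^1* 5^ ( - 1 )*17^( - 1 )*19^1 = -  57/85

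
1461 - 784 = 677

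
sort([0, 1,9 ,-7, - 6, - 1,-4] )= [ - 7,-6, - 4, - 1,0, 1,9 ]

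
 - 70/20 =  -7/2 = -3.50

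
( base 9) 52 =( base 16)2f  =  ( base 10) 47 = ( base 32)1F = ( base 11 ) 43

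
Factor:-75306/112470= - 5^( - 1)*7^1 * 11^1*23^ (-1 ) =- 77/115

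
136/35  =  3+31/35= 3.89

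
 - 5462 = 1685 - 7147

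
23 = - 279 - -302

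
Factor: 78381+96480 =174861 =3^2*19429^1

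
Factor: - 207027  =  -3^2*23003^1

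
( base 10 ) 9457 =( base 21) 1097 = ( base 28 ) c1l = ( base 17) 1fc5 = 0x24F1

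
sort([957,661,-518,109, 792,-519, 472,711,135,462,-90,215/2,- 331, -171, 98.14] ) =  [ - 519,-518,  -  331, - 171,-90,98.14 , 215/2, 109,135,462 , 472,661,  711,792 , 957 ] 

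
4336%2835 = 1501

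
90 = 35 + 55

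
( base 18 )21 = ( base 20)1h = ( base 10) 37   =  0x25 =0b100101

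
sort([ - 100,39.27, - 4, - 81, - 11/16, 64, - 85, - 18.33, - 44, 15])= [ - 100, - 85 , - 81 , - 44, - 18.33,  -  4,-11/16,15,39.27,64]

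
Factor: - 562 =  - 2^1*281^1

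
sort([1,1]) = [1, 1 ]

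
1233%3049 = 1233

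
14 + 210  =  224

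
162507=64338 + 98169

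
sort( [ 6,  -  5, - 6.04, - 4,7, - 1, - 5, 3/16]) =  [-6.04, - 5, - 5, - 4 , - 1,3/16, 6,7 ]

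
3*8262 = 24786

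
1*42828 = 42828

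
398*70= 27860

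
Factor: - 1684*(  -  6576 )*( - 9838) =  - 2^7*3^1*137^1*421^1* 4919^1=- 108945854592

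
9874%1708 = 1334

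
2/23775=2/23775 =0.00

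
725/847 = 725/847 = 0.86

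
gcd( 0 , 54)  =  54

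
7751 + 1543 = 9294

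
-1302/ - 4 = 651/2=325.50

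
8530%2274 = 1708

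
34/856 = 17/428= 0.04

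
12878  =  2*6439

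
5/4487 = 5/4487=0.00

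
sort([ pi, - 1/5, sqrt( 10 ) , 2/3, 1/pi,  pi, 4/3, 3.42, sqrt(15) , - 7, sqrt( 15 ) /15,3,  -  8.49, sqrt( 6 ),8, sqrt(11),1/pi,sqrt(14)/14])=[ - 8.49, - 7, - 1/5,  sqrt(15 ) /15, sqrt(14 )/14,1/pi,1/pi , 2/3 , 4/3,  sqrt( 6 ) , 3,pi,  pi , sqrt(10),sqrt( 11 ),  3.42,  sqrt(15),8 ] 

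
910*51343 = 46722130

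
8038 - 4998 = 3040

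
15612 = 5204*3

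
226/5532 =113/2766 = 0.04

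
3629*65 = 235885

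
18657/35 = 18657/35=533.06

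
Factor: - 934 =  - 2^1 *467^1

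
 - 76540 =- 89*860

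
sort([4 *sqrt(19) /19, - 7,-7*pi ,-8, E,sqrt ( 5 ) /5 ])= [-7 * pi, - 8, - 7,sqrt(5) /5, 4  *sqrt(19) /19,E]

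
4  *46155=184620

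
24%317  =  24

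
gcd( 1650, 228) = 6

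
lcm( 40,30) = 120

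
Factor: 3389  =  3389^1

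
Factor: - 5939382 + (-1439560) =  - 7378942   =  - 2^1*283^1*13037^1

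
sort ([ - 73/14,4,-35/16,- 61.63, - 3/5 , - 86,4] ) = [ - 86,  -  61.63, - 73/14, - 35/16, - 3/5,4, 4 ] 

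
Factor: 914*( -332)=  - 303448 = - 2^3 * 83^1 * 457^1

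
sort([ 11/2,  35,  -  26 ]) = [ - 26, 11/2,35] 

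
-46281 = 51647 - 97928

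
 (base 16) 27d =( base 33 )ja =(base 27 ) NG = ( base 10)637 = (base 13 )3a0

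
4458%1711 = 1036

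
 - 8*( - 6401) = 51208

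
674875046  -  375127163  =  299747883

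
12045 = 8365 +3680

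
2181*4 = 8724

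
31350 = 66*475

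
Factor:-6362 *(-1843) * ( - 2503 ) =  - 2^1*19^1*97^1*2503^1 * 3181^1 = - 29348090498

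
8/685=8/685 = 0.01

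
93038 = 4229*22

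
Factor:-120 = -2^3 * 3^1*5^1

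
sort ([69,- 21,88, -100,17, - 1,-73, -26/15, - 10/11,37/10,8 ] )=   [-100,-73, - 21, - 26/15, - 1,  -  10/11,37/10, 8, 17, 69,88 ] 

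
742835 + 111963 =854798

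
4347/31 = 4347/31 = 140.23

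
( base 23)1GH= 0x392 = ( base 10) 914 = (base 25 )1be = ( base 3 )1020212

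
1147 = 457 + 690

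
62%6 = 2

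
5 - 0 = 5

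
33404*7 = 233828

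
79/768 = 79/768  =  0.10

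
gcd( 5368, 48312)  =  5368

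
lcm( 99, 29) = 2871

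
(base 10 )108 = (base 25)48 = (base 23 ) 4G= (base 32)3C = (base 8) 154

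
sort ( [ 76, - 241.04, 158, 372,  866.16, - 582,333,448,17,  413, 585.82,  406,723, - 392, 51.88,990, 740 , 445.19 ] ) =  [- 582,  -  392, - 241.04, 17,51.88 , 76 , 158, 333, 372, 406, 413, 445.19,448,585.82, 723, 740, 866.16,990 ] 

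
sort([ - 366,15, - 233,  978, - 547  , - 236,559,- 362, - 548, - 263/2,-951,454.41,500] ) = [ - 951,-548, - 547, - 366, -362, - 236, - 233,- 263/2, 15,  454.41,500,559,978]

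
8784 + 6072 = 14856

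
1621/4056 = 1621/4056 = 0.40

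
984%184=64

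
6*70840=425040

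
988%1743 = 988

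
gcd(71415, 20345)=5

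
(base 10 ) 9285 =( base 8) 22105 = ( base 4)2101011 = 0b10010001000101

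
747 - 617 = 130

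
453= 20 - -433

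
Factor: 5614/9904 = 2807/4952 = 2^(-3 ) * 7^1*401^1*619^(-1 )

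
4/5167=4/5167 = 0.00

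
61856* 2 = 123712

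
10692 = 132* 81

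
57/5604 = 19/1868 = 0.01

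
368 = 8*46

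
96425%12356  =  9933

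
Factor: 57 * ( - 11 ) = - 3^1*11^1*19^1 = - 627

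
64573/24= 64573/24 = 2690.54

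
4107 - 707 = 3400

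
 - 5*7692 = -38460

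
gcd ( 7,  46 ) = 1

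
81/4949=81/4949 = 0.02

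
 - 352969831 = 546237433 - 899207264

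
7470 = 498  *15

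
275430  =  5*55086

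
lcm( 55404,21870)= 831060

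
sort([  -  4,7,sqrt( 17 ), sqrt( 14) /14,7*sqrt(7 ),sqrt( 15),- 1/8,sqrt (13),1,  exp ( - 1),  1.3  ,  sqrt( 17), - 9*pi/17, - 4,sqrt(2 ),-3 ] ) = [  -  4, - 4,-3, - 9*pi/17, - 1/8 , sqrt(14)/14, exp( - 1), 1,1.3, sqrt( 2),sqrt(13 ),sqrt(15),sqrt( 17), sqrt( 17 ),7, 7 * sqrt(7) ] 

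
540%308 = 232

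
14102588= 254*55522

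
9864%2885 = 1209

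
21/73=21/73 = 0.29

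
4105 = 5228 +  - 1123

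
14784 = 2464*6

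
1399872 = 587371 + 812501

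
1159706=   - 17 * (- 68218)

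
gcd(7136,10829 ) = 1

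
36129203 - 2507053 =33622150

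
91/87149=91/87149 = 0.00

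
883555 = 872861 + 10694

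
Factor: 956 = 2^2*239^1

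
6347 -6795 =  - 448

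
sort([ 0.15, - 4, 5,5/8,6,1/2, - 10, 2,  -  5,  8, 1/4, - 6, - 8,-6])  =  [-10,  -  8,- 6, -6,-5, - 4, 0.15, 1/4, 1/2, 5/8 , 2  ,  5 , 6, 8]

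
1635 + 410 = 2045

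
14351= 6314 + 8037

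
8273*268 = 2217164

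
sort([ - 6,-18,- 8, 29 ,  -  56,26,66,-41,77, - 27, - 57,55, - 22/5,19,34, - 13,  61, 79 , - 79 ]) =[ - 79,-57,-56 , - 41,  -  27, - 18, - 13, - 8, - 6, - 22/5, 19,26,29, 34, 55,61, 66, 77,79] 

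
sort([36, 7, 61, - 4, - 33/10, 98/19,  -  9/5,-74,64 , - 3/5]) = [ - 74,-4,-33/10, - 9/5, - 3/5, 98/19, 7 , 36, 61, 64 ]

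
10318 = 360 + 9958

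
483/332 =1 + 151/332= 1.45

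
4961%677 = 222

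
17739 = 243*73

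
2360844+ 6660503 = 9021347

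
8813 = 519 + 8294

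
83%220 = 83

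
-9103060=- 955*9532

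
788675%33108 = 27191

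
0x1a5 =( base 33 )cp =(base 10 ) 421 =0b110100101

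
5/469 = 5/469 = 0.01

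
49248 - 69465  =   - 20217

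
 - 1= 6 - 7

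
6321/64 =98+49/64 = 98.77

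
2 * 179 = 358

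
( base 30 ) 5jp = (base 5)130340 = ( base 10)5095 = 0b1001111100111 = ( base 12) 2B47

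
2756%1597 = 1159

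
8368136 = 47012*178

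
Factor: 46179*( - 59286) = -2737768194=- 2^1*3^3*7^1 * 41^1*241^1*733^1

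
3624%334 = 284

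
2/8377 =2/8377=0.00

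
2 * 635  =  1270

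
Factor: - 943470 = - 2^1*3^2*5^1*11^1*953^1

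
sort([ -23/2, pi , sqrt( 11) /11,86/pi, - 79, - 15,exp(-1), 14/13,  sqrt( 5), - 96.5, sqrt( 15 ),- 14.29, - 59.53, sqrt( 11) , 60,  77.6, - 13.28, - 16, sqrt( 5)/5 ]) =[ - 96.5, - 79,-59.53, - 16 , - 15 , - 14.29, - 13.28, - 23/2,  sqrt ( 11)/11 , exp( - 1 ), sqrt( 5 )/5 , 14/13,sqrt(5),  pi, sqrt( 11), sqrt (15), 86/pi,  60,77.6]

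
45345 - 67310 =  - 21965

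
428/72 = 5 + 17/18 = 5.94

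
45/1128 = 15/376 = 0.04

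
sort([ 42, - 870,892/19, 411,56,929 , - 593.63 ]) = [ - 870, - 593.63,42, 892/19,56,411 , 929]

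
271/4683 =271/4683 = 0.06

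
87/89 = 87/89 = 0.98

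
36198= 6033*6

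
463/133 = 3+ 64/133 = 3.48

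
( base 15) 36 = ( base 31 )1K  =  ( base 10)51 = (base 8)63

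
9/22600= 9/22600 = 0.00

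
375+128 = 503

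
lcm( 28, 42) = 84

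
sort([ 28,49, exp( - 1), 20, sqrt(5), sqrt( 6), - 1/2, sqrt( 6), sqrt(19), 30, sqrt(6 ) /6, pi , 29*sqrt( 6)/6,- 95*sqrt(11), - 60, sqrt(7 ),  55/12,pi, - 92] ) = [-95*sqrt( 11), - 92, - 60, - 1/2, exp(-1),sqrt( 6)/6, sqrt( 5 ), sqrt(6), sqrt(6 ), sqrt ( 7),pi  ,  pi,sqrt( 19), 55/12, 29*sqrt( 6)/6, 20, 28, 30, 49]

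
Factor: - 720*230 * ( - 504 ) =83462400 =2^8 * 3^4*5^2* 7^1*23^1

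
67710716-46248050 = 21462666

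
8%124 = 8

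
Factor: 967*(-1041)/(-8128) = 1006647/8128 = 2^( - 6 )*3^1* 127^( - 1 )*347^1*967^1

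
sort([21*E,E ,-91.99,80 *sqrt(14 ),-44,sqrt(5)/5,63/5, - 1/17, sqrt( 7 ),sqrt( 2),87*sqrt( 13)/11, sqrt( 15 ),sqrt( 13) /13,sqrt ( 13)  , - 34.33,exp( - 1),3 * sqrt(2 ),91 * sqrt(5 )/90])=[ - 91.99, - 44 , - 34.33,-1/17,sqrt( 13) /13,exp( -1),sqrt (5 )/5,sqrt ( 2 ),91 * sqrt( 5)/90 , sqrt ( 7 ),E,sqrt ( 13),sqrt(15 ),3*sqrt( 2),63/5,87*sqrt( 13)/11  ,  21*  E, 80*sqrt(14) ]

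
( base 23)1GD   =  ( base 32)SE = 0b1110001110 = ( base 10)910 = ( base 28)14E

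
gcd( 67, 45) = 1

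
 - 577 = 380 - 957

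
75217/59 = 75217/59  =  1274.86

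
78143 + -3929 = 74214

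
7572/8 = 1893/2 = 946.50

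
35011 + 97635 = 132646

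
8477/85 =8477/85 = 99.73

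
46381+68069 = 114450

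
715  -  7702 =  - 6987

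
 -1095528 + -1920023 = - 3015551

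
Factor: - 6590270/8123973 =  - 2^1*3^ (-1) *5^1 * 11^( - 1 ) *13^ (-1) *29^( - 1) * 149^1*653^( - 1 )*4423^1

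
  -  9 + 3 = - 6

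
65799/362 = 181  +  277/362 = 181.77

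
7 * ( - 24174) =-169218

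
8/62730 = 4/31365 = 0.00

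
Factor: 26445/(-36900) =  - 2^(-2)*3^( - 1) * 5^( - 1)*43^1= -  43/60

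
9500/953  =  9 + 923/953= 9.97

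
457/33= 13 + 28/33= 13.85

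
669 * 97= 64893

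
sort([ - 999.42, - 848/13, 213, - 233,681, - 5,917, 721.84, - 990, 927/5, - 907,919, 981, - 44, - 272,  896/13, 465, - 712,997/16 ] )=[ - 999.42,-990, - 907, - 712, -272,  -  233,  -  848/13, - 44, - 5,997/16,896/13,927/5,213  ,  465,681,721.84 , 917,919 , 981]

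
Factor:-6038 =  - 2^1*3019^1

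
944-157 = 787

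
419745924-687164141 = -267418217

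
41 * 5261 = 215701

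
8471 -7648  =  823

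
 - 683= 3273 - 3956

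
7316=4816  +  2500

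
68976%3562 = 1298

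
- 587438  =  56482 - 643920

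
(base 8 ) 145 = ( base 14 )73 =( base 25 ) 41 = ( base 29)3e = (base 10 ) 101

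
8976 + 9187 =18163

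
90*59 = 5310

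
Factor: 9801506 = 2^1*11^1*13^1*43^1*797^1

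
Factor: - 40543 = -40543^1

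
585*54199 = 31706415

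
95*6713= 637735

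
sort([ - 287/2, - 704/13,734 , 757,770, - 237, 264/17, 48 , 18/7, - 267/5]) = [ - 237,-287/2 , - 704/13,  -  267/5, 18/7,264/17 , 48,734, 757,770] 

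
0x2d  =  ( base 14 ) 33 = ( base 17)2B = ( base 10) 45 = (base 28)1h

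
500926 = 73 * 6862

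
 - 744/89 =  - 744/89 = -8.36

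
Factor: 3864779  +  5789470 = 3^1*11^1*17^1 * 17209^1 = 9654249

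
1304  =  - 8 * ( -163)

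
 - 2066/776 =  - 3 + 131/388= - 2.66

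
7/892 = 7/892 = 0.01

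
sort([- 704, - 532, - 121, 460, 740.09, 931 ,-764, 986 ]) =[ - 764, - 704, - 532,-121, 460, 740.09, 931, 986 ]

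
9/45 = 1/5 = 0.20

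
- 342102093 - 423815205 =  - 765917298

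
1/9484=1/9484 = 0.00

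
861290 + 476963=1338253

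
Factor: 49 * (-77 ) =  - 3773 = - 7^3*11^1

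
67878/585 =7542/65 = 116.03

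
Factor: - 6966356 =-2^2 *83^1*20983^1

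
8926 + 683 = 9609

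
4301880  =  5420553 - 1118673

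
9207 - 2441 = 6766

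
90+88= 178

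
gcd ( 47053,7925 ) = 1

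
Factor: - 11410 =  - 2^1*5^1*7^1*163^1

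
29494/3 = 9831 + 1/3 = 9831.33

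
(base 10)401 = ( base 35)bg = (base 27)EN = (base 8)621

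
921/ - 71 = -921/71 = - 12.97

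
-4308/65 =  - 4308/65 = - 66.28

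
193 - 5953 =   -  5760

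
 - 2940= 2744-5684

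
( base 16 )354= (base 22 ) 1GG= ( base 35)OC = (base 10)852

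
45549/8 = 5693 + 5/8 = 5693.62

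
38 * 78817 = 2995046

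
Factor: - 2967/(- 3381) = 43/49= 7^( - 2)*43^1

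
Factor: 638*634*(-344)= - 139145248 = - 2^5*11^1*29^1  *  43^1*317^1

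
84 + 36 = 120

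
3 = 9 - 6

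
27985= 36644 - 8659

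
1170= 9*130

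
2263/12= 2263/12= 188.58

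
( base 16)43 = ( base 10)67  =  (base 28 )2B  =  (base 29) 29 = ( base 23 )2L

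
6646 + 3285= 9931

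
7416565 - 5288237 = 2128328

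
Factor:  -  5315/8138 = - 2^( - 1 )*5^1*13^(  -  1)*313^( - 1 )*1063^1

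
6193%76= 37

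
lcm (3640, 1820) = 3640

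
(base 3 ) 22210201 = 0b1100100010010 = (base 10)6418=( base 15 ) 1D7D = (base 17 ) 1539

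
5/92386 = 5/92386 = 0.00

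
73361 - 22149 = 51212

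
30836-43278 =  - 12442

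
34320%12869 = 8582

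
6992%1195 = 1017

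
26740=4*6685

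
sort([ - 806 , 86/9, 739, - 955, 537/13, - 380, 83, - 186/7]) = [ - 955, - 806, - 380, - 186/7,  86/9, 537/13, 83 , 739] 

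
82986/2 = 41493=41493.00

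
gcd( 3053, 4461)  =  1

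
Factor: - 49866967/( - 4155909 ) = 3^( - 1 )*17^1*23^1 * 89^1*1433^1*1385303^ ( - 1)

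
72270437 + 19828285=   92098722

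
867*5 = 4335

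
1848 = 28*66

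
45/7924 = 45/7924 = 0.01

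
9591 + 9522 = 19113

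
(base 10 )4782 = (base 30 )59C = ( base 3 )20120010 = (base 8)11256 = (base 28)62m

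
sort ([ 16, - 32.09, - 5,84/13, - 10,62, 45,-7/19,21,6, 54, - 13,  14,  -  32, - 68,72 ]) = [-68,  -  32.09 ,-32, - 13, - 10, - 5, - 7/19 , 6,  84/13, 14,16, 21, 45 , 54, 62,72 ] 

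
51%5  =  1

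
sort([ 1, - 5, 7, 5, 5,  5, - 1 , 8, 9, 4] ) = [ - 5,-1, 1,4,5, 5,5,7, 8,  9 ] 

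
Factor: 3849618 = 2^1*3^1*43^2*347^1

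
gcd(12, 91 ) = 1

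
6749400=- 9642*( - 700)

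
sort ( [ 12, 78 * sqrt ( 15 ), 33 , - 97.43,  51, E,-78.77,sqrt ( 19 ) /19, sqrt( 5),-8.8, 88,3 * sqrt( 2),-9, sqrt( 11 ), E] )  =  [-97.43,  -  78.77, - 9,- 8.8,sqrt( 19) /19, sqrt ( 5), E,E,sqrt(11),  3 *sqrt(2),12, 33,51,88, 78  *  sqrt( 15)] 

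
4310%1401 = 107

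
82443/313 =82443/313  =  263.40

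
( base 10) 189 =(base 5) 1224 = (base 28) 6l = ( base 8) 275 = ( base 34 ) 5j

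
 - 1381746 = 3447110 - 4828856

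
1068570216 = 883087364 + 185482852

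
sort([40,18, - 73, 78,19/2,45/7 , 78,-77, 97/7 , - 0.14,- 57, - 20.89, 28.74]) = [ -77, - 73, - 57, - 20.89, - 0.14, 45/7, 19/2,  97/7, 18, 28.74 , 40, 78, 78]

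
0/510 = 0 = 0.00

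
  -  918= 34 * (  -  27) 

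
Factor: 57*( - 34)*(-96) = 2^6*3^2*17^1*19^1=186048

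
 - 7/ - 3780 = 1/540 = 0.00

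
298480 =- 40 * ( - 7462) 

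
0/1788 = 0=0.00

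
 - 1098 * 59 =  - 64782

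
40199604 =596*67449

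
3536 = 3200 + 336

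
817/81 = 10 + 7/81 = 10.09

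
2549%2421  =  128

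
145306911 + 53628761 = 198935672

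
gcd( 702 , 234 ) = 234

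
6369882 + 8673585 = 15043467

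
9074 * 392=3557008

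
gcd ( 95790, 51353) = 1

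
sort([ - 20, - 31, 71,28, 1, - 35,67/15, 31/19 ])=[-35,-31,  -  20 , 1,31/19,67/15,28, 71]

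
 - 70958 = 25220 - 96178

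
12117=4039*3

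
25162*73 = 1836826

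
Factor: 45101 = 7^1*17^1*379^1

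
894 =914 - 20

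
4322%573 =311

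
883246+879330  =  1762576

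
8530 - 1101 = 7429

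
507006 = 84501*6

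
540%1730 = 540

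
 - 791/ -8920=791/8920=0.09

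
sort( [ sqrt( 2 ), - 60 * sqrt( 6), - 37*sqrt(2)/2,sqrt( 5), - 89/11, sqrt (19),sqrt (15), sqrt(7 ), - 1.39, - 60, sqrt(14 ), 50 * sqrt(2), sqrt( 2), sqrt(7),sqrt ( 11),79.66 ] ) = [ - 60 * sqrt(6), - 60, - 37* sqrt ( 2)/2, - 89/11, - 1.39,sqrt( 2 ), sqrt( 2), sqrt( 5 ), sqrt(7), sqrt( 7) , sqrt( 11), sqrt(14),sqrt(15),sqrt(19), 50 * sqrt (2),79.66]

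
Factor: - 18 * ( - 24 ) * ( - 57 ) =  - 24624 = -  2^4*3^4 * 19^1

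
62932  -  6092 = 56840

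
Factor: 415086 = 2^1*3^1*7^1*9883^1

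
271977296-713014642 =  - 441037346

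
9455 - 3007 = 6448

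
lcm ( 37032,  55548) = 111096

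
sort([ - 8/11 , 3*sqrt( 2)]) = [ - 8/11,3*sqrt( 2)]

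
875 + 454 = 1329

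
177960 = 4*44490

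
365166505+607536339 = 972702844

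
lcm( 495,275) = 2475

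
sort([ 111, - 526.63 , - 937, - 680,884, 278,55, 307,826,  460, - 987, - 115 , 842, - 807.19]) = [ - 987, - 937, - 807.19,  -  680 , - 526.63, - 115,55 , 111,278 , 307 , 460,826,842,884 ]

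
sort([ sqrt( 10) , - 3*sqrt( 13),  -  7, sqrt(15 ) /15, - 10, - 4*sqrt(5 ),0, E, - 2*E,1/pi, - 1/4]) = [ - 3*sqrt (13),- 10, - 4*sqrt( 5 )  , - 7, - 2 * E, - 1/4, 0, sqrt ( 15) /15,1/pi, E, sqrt(10)]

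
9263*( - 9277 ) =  - 85932851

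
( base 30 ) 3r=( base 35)3c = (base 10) 117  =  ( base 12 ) 99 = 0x75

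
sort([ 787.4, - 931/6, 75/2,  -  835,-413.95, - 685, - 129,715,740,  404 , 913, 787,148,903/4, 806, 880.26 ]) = [ - 835,-685, - 413.95,  -  931/6, - 129, 75/2,148,903/4 , 404, 715, 740,787,787.4,  806,880.26, 913]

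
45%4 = 1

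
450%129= 63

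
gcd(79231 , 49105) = 1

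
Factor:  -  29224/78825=  -  2^3*3^(  -  1)*5^(  -  2)*13^1*  281^1* 1051^(  -  1 )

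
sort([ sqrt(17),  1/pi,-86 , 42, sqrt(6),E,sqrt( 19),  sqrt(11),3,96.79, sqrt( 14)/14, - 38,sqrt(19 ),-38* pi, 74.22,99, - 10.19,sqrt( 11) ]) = [- 38 * pi,-86, - 38,-10.19,sqrt(14 ) /14,1/pi, sqrt ( 6 ), E,3,sqrt(11), sqrt(11) , sqrt(17 ),sqrt (19 ), sqrt(19 ),42,74.22,96.79,99] 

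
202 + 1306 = 1508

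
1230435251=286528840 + 943906411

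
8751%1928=1039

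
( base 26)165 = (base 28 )11p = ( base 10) 837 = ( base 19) 261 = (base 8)1505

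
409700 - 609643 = - 199943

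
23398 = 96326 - 72928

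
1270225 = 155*8195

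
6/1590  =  1/265 = 0.00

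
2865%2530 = 335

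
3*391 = 1173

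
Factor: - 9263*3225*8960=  - 2^8*3^1 * 5^3*7^1*43^1*59^1*157^1 = - 267663648000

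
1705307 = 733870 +971437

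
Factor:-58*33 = - 1914 = - 2^1*3^1*11^1*29^1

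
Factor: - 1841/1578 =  - 7/6 = -2^( - 1 )* 3^( - 1)*7^1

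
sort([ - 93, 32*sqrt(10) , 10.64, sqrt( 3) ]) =[ - 93,sqrt( 3),10.64, 32*sqrt( 10)]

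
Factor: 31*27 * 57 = 3^4*19^1*31^1 = 47709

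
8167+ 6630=14797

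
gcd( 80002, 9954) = 2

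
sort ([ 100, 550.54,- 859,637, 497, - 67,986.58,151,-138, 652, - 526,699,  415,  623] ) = [ - 859, -526, - 138,-67, 100, 151,415, 497,550.54,  623,637,652, 699,986.58 ]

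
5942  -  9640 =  - 3698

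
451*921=415371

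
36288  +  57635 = 93923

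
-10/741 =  - 10/741 = - 0.01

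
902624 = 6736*134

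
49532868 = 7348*6741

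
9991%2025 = 1891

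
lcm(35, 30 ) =210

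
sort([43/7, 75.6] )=[43/7, 75.6]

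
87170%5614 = 2960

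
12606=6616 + 5990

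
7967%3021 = 1925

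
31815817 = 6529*4873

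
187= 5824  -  5637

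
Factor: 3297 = 3^1*7^1*157^1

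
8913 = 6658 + 2255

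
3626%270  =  116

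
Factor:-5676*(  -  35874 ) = 2^3*3^3*11^1*43^1*1993^1 = 203620824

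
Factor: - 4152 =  - 2^3*3^1*173^1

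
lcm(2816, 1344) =59136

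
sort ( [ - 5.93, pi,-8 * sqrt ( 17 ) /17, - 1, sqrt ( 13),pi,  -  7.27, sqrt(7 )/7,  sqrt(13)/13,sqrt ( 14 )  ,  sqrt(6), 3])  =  [ - 7.27, - 5.93, - 8*sqrt( 17)/17, - 1,sqrt ( 13 ) /13, sqrt (7 )/7,sqrt( 6 ), 3,  pi,pi,sqrt(13 ), sqrt(14 ) ]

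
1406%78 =2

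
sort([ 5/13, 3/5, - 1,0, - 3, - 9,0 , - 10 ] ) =[ - 10,-9, - 3, - 1 , 0 , 0  ,  5/13, 3/5 ] 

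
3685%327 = 88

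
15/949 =15/949 =0.02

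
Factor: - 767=-13^1*59^1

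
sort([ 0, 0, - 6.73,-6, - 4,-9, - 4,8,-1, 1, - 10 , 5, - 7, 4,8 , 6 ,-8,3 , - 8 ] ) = [-10, - 9, - 8,  -  8, - 7, - 6.73,-6, - 4,  -  4, - 1,0,  0,  1, 3, 4,  5,6, 8, 8]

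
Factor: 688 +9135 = 11^1 * 19^1*47^1 =9823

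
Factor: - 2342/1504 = - 2^(  -  4 )*47^ ( - 1)*1171^1 = - 1171/752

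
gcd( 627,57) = 57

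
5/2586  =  5/2586 = 0.00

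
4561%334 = 219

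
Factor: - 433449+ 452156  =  18707 = 13^1*1439^1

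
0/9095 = 0 = 0.00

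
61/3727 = 61/3727 = 0.02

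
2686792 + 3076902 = 5763694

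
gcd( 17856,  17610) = 6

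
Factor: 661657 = 17^1*38921^1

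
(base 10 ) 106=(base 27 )3P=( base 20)56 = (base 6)254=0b1101010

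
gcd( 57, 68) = 1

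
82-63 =19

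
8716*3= 26148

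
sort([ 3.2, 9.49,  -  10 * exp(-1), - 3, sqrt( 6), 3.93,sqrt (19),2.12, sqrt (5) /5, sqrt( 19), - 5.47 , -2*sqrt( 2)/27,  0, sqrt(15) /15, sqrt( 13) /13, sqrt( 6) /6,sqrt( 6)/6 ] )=[  -  5.47 ,-10*exp(-1), -3, - 2*sqrt(2) /27,0 , sqrt( 15)/15,sqrt(13)/13, sqrt( 6) /6,  sqrt( 6 )/6, sqrt( 5) /5, 2.12,sqrt (6),  3.2,3.93 , sqrt(19),sqrt( 19),9.49 ] 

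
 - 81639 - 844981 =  - 926620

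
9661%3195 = 76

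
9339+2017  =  11356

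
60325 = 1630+58695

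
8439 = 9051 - 612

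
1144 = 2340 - 1196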